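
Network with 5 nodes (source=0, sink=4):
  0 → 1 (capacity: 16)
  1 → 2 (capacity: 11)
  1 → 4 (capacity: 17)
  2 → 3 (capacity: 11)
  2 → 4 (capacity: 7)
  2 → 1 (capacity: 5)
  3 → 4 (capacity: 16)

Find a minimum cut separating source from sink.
Min cut value = 16, edges: (0,1)

Min cut value: 16
Partition: S = [0], T = [1, 2, 3, 4]
Cut edges: (0,1)

By max-flow min-cut theorem, max flow = min cut = 16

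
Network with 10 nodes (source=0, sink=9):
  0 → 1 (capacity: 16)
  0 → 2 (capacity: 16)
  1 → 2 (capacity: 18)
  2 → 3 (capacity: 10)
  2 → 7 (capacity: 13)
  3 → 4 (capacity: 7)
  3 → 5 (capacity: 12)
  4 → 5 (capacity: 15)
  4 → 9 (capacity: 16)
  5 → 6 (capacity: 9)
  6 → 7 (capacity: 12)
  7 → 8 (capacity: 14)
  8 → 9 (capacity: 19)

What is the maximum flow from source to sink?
Maximum flow = 21

Max flow: 21

Flow assignment:
  0 → 1: 7/16
  0 → 2: 14/16
  1 → 2: 7/18
  2 → 3: 10/10
  2 → 7: 11/13
  3 → 4: 7/7
  3 → 5: 3/12
  4 → 9: 7/16
  5 → 6: 3/9
  6 → 7: 3/12
  7 → 8: 14/14
  8 → 9: 14/19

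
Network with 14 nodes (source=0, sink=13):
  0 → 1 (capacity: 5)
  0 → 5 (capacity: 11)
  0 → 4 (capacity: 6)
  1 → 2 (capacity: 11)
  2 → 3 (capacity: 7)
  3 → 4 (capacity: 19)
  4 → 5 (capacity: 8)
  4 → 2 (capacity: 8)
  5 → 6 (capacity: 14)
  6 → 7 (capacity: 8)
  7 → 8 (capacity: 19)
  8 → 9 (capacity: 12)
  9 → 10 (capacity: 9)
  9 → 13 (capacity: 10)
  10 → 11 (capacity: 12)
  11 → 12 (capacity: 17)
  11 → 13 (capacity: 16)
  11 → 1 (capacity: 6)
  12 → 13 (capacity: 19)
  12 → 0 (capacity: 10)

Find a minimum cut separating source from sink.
Min cut value = 8, edges: (6,7)

Min cut value: 8
Partition: S = [0, 1, 2, 3, 4, 5, 6], T = [7, 8, 9, 10, 11, 12, 13]
Cut edges: (6,7)

By max-flow min-cut theorem, max flow = min cut = 8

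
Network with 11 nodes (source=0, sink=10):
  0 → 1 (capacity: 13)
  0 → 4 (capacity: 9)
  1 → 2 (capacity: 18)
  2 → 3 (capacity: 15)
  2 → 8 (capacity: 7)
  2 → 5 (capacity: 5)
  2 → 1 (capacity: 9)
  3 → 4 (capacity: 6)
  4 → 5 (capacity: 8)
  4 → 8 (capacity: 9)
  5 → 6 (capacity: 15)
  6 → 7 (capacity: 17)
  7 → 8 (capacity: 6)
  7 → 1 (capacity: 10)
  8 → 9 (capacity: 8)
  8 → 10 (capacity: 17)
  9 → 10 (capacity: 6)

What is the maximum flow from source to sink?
Maximum flow = 22

Max flow: 22

Flow assignment:
  0 → 1: 13/13
  0 → 4: 9/9
  1 → 2: 13/18
  2 → 3: 1/15
  2 → 8: 7/7
  2 → 5: 5/5
  3 → 4: 1/6
  4 → 5: 1/8
  4 → 8: 9/9
  5 → 6: 6/15
  6 → 7: 6/17
  7 → 8: 6/6
  8 → 9: 5/8
  8 → 10: 17/17
  9 → 10: 5/6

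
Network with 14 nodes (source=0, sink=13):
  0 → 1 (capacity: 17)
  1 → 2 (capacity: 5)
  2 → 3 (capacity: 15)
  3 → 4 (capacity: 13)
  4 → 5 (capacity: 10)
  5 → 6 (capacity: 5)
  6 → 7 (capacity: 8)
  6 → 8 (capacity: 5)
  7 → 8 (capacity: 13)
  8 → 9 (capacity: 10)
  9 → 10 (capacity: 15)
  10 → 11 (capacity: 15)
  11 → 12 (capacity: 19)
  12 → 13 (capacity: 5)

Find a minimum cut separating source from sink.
Min cut value = 5, edges: (12,13)

Min cut value: 5
Partition: S = [0, 1, 2, 3, 4, 5, 6, 7, 8, 9, 10, 11, 12], T = [13]
Cut edges: (12,13)

By max-flow min-cut theorem, max flow = min cut = 5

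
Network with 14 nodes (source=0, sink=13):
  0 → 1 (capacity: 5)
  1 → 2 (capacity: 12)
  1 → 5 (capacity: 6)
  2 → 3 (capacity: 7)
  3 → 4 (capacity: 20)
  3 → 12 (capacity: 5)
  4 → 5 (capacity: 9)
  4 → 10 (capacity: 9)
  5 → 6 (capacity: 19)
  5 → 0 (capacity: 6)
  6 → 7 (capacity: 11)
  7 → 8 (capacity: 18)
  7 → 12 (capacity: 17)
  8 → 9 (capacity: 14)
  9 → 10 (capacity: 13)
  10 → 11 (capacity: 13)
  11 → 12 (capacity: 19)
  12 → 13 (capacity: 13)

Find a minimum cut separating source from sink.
Min cut value = 5, edges: (0,1)

Min cut value: 5
Partition: S = [0], T = [1, 2, 3, 4, 5, 6, 7, 8, 9, 10, 11, 12, 13]
Cut edges: (0,1)

By max-flow min-cut theorem, max flow = min cut = 5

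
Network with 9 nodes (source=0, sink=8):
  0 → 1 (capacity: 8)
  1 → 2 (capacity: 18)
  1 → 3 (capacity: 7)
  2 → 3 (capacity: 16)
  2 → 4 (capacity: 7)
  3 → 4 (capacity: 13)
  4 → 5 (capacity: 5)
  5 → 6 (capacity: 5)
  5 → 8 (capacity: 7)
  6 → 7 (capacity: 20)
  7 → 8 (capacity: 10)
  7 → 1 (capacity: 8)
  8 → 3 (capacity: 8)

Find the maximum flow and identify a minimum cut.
Max flow = 5, Min cut edges: (4,5)

Maximum flow: 5
Minimum cut: (4,5)
Partition: S = [0, 1, 2, 3, 4], T = [5, 6, 7, 8]

Max-flow min-cut theorem verified: both equal 5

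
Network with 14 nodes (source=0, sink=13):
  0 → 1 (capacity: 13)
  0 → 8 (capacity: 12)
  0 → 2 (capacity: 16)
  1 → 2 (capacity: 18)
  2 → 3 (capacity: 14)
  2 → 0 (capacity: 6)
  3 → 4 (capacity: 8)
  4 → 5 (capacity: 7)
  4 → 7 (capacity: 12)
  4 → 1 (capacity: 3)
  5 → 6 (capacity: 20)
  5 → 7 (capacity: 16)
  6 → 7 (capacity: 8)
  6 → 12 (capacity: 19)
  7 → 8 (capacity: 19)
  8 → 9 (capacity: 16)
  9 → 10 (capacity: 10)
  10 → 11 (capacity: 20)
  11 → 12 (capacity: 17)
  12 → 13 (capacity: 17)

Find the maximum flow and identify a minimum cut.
Max flow = 17, Min cut edges: (12,13)

Maximum flow: 17
Minimum cut: (12,13)
Partition: S = [0, 1, 2, 3, 4, 5, 6, 7, 8, 9, 10, 11, 12], T = [13]

Max-flow min-cut theorem verified: both equal 17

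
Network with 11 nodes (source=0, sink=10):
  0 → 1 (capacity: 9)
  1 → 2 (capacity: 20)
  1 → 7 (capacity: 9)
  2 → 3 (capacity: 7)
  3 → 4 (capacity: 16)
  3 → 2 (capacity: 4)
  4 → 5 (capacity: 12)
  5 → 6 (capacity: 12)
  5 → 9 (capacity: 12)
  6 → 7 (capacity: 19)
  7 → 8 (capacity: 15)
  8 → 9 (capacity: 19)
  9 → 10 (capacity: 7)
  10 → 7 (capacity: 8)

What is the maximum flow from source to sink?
Maximum flow = 7

Max flow: 7

Flow assignment:
  0 → 1: 7/9
  1 → 7: 7/9
  7 → 8: 7/15
  8 → 9: 7/19
  9 → 10: 7/7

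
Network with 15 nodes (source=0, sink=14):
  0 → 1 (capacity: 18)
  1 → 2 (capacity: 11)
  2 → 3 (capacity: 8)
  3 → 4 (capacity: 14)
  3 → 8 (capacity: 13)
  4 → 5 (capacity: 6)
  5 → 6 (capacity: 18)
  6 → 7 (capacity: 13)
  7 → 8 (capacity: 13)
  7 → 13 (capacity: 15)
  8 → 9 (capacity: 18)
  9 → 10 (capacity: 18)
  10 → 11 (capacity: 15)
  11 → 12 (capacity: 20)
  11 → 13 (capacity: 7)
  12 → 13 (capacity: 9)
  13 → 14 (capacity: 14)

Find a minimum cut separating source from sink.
Min cut value = 8, edges: (2,3)

Min cut value: 8
Partition: S = [0, 1, 2], T = [3, 4, 5, 6, 7, 8, 9, 10, 11, 12, 13, 14]
Cut edges: (2,3)

By max-flow min-cut theorem, max flow = min cut = 8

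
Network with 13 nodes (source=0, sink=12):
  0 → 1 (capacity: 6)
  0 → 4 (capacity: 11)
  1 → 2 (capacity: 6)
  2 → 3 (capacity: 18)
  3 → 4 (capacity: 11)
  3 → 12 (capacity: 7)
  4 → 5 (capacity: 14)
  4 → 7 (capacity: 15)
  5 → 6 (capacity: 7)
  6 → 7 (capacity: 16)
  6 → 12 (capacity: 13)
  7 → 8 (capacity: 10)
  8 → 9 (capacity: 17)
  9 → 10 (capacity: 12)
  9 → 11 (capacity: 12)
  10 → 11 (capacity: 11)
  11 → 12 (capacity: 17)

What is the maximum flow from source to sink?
Maximum flow = 17

Max flow: 17

Flow assignment:
  0 → 1: 6/6
  0 → 4: 11/11
  1 → 2: 6/6
  2 → 3: 6/18
  3 → 12: 6/7
  4 → 5: 7/14
  4 → 7: 4/15
  5 → 6: 7/7
  6 → 12: 7/13
  7 → 8: 4/10
  8 → 9: 4/17
  9 → 11: 4/12
  11 → 12: 4/17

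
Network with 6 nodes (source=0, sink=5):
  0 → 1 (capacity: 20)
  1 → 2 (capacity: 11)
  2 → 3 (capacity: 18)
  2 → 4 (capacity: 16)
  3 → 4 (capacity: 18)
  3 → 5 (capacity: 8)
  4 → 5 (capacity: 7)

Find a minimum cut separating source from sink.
Min cut value = 11, edges: (1,2)

Min cut value: 11
Partition: S = [0, 1], T = [2, 3, 4, 5]
Cut edges: (1,2)

By max-flow min-cut theorem, max flow = min cut = 11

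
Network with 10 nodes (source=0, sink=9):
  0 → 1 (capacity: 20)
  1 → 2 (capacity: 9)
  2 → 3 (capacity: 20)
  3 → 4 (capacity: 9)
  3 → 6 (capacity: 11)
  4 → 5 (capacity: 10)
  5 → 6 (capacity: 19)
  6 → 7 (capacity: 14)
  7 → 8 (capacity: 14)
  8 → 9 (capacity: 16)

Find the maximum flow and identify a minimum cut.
Max flow = 9, Min cut edges: (1,2)

Maximum flow: 9
Minimum cut: (1,2)
Partition: S = [0, 1], T = [2, 3, 4, 5, 6, 7, 8, 9]

Max-flow min-cut theorem verified: both equal 9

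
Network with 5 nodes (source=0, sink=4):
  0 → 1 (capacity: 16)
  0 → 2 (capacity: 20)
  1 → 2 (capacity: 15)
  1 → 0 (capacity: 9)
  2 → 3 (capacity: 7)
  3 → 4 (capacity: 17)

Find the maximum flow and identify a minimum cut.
Max flow = 7, Min cut edges: (2,3)

Maximum flow: 7
Minimum cut: (2,3)
Partition: S = [0, 1, 2], T = [3, 4]

Max-flow min-cut theorem verified: both equal 7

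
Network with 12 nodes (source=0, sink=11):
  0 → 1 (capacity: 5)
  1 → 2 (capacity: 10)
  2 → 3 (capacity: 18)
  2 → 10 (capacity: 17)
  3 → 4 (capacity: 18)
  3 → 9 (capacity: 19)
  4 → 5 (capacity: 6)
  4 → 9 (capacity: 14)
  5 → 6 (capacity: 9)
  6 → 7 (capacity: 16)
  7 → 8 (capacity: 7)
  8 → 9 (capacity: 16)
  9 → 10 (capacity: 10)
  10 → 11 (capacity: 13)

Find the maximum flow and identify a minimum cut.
Max flow = 5, Min cut edges: (0,1)

Maximum flow: 5
Minimum cut: (0,1)
Partition: S = [0], T = [1, 2, 3, 4, 5, 6, 7, 8, 9, 10, 11]

Max-flow min-cut theorem verified: both equal 5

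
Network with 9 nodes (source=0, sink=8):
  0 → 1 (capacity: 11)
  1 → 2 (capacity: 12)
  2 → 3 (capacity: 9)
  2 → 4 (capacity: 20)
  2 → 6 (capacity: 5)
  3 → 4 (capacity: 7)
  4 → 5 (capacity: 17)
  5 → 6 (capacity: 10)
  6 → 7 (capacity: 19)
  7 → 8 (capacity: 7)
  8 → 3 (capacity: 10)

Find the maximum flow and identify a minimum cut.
Max flow = 7, Min cut edges: (7,8)

Maximum flow: 7
Minimum cut: (7,8)
Partition: S = [0, 1, 2, 3, 4, 5, 6, 7], T = [8]

Max-flow min-cut theorem verified: both equal 7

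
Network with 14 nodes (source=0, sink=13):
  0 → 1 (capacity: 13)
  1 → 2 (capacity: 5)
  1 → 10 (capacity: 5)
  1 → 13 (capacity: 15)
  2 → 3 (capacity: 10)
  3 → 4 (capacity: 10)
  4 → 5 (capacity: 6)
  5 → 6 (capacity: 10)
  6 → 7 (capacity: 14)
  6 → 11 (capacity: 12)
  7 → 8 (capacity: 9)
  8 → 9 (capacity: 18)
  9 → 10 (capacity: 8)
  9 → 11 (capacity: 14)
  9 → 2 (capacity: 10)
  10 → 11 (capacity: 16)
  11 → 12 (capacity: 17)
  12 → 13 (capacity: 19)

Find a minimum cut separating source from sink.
Min cut value = 13, edges: (0,1)

Min cut value: 13
Partition: S = [0], T = [1, 2, 3, 4, 5, 6, 7, 8, 9, 10, 11, 12, 13]
Cut edges: (0,1)

By max-flow min-cut theorem, max flow = min cut = 13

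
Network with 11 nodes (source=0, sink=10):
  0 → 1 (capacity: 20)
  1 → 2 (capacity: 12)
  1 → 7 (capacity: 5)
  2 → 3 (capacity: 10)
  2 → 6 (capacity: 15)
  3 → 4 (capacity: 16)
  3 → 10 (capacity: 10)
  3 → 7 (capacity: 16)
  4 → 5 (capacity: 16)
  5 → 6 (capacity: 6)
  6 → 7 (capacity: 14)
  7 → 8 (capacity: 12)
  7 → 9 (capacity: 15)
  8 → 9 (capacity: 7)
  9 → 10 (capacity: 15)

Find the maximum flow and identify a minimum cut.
Max flow = 17, Min cut edges: (1,2), (1,7)

Maximum flow: 17
Minimum cut: (1,2), (1,7)
Partition: S = [0, 1], T = [2, 3, 4, 5, 6, 7, 8, 9, 10]

Max-flow min-cut theorem verified: both equal 17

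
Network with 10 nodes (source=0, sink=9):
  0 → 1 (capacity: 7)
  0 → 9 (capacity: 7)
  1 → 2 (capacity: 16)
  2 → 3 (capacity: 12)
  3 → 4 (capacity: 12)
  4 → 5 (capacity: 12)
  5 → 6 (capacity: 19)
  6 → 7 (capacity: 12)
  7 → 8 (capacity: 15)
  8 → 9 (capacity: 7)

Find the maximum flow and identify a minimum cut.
Max flow = 14, Min cut edges: (0,9), (8,9)

Maximum flow: 14
Minimum cut: (0,9), (8,9)
Partition: S = [0, 1, 2, 3, 4, 5, 6, 7, 8], T = [9]

Max-flow min-cut theorem verified: both equal 14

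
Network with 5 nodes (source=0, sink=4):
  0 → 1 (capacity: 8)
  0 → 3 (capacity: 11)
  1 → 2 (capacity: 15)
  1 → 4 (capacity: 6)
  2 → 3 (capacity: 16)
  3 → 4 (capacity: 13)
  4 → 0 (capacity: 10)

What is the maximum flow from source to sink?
Maximum flow = 19

Max flow: 19

Flow assignment:
  0 → 1: 8/8
  0 → 3: 11/11
  1 → 2: 2/15
  1 → 4: 6/6
  2 → 3: 2/16
  3 → 4: 13/13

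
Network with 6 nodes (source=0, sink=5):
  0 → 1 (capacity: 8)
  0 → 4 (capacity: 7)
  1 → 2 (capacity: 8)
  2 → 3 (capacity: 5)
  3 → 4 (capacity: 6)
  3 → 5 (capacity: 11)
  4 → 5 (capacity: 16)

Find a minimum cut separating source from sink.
Min cut value = 12, edges: (0,4), (2,3)

Min cut value: 12
Partition: S = [0, 1, 2], T = [3, 4, 5]
Cut edges: (0,4), (2,3)

By max-flow min-cut theorem, max flow = min cut = 12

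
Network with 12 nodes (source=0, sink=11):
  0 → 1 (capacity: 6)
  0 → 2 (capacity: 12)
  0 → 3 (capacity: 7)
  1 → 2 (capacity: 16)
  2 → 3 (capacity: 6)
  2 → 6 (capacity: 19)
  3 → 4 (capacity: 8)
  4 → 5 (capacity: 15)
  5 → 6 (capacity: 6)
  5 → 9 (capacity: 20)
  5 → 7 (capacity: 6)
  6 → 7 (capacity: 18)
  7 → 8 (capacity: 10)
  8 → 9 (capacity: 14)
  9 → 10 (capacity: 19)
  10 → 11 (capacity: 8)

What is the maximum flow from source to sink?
Maximum flow = 8

Max flow: 8

Flow assignment:
  0 → 1: 6/6
  0 → 2: 2/12
  1 → 2: 6/16
  2 → 6: 8/19
  6 → 7: 8/18
  7 → 8: 8/10
  8 → 9: 8/14
  9 → 10: 8/19
  10 → 11: 8/8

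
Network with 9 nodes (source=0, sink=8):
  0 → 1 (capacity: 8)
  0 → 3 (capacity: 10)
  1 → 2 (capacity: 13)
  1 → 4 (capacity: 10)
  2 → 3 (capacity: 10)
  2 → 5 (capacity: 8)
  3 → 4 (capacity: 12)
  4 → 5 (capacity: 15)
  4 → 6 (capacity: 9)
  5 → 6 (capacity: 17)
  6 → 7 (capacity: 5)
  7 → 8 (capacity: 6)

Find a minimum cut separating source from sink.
Min cut value = 5, edges: (6,7)

Min cut value: 5
Partition: S = [0, 1, 2, 3, 4, 5, 6], T = [7, 8]
Cut edges: (6,7)

By max-flow min-cut theorem, max flow = min cut = 5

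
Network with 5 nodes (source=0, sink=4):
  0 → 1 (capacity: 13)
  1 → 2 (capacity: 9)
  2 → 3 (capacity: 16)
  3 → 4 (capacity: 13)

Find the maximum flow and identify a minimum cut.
Max flow = 9, Min cut edges: (1,2)

Maximum flow: 9
Minimum cut: (1,2)
Partition: S = [0, 1], T = [2, 3, 4]

Max-flow min-cut theorem verified: both equal 9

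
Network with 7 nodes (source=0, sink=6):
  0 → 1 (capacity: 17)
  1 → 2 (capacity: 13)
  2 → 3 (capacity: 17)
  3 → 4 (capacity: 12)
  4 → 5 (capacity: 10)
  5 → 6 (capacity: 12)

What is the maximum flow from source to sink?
Maximum flow = 10

Max flow: 10

Flow assignment:
  0 → 1: 10/17
  1 → 2: 10/13
  2 → 3: 10/17
  3 → 4: 10/12
  4 → 5: 10/10
  5 → 6: 10/12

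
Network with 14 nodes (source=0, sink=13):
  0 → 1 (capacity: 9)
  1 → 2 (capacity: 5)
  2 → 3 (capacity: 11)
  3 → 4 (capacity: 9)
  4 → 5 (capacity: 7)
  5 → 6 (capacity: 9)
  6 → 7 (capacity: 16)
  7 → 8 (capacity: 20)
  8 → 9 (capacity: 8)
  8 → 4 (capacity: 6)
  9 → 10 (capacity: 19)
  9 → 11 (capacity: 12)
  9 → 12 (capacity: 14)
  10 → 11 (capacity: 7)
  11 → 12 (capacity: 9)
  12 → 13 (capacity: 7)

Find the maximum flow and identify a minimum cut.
Max flow = 5, Min cut edges: (1,2)

Maximum flow: 5
Minimum cut: (1,2)
Partition: S = [0, 1], T = [2, 3, 4, 5, 6, 7, 8, 9, 10, 11, 12, 13]

Max-flow min-cut theorem verified: both equal 5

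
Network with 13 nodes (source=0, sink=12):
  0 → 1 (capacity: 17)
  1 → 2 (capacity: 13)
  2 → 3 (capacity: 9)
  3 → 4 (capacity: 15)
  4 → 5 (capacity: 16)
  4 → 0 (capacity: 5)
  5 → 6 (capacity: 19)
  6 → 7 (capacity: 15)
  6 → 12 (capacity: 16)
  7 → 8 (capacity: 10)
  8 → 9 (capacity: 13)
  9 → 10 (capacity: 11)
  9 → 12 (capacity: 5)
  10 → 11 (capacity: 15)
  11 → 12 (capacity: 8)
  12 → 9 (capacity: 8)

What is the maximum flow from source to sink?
Maximum flow = 9

Max flow: 9

Flow assignment:
  0 → 1: 9/17
  1 → 2: 9/13
  2 → 3: 9/9
  3 → 4: 9/15
  4 → 5: 9/16
  5 → 6: 9/19
  6 → 12: 9/16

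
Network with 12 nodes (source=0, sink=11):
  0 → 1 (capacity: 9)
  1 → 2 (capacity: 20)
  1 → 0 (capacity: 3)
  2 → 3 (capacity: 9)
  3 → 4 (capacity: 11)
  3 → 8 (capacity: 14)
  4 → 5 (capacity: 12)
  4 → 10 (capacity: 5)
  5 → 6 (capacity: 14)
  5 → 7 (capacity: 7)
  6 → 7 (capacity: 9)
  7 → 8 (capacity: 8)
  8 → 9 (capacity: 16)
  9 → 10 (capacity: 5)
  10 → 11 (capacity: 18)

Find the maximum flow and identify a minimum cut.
Max flow = 9, Min cut edges: (2,3)

Maximum flow: 9
Minimum cut: (2,3)
Partition: S = [0, 1, 2], T = [3, 4, 5, 6, 7, 8, 9, 10, 11]

Max-flow min-cut theorem verified: both equal 9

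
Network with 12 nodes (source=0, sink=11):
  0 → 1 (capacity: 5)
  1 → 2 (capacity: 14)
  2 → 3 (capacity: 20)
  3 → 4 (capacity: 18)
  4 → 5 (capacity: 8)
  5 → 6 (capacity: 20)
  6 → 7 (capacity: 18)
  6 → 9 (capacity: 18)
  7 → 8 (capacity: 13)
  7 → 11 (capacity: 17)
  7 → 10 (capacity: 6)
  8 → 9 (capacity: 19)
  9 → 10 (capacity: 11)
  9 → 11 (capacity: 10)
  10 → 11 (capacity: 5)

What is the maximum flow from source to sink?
Maximum flow = 5

Max flow: 5

Flow assignment:
  0 → 1: 5/5
  1 → 2: 5/14
  2 → 3: 5/20
  3 → 4: 5/18
  4 → 5: 5/8
  5 → 6: 5/20
  6 → 7: 5/18
  7 → 11: 5/17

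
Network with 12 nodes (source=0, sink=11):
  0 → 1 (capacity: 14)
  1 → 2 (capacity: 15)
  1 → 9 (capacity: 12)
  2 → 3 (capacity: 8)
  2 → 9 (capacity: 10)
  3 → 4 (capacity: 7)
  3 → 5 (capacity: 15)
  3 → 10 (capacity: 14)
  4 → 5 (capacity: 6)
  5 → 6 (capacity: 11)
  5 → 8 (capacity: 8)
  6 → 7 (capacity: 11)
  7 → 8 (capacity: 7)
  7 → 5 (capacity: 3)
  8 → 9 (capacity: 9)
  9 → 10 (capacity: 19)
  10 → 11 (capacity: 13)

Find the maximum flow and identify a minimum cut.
Max flow = 13, Min cut edges: (10,11)

Maximum flow: 13
Minimum cut: (10,11)
Partition: S = [0, 1, 2, 3, 4, 5, 6, 7, 8, 9, 10], T = [11]

Max-flow min-cut theorem verified: both equal 13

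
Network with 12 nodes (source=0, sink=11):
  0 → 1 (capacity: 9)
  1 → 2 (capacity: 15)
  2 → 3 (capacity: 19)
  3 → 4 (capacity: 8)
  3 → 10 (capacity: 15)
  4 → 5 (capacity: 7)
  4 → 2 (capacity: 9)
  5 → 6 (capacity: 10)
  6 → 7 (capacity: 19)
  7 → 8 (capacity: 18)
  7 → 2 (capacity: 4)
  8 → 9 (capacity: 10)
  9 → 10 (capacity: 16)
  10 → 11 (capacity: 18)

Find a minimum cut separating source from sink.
Min cut value = 9, edges: (0,1)

Min cut value: 9
Partition: S = [0], T = [1, 2, 3, 4, 5, 6, 7, 8, 9, 10, 11]
Cut edges: (0,1)

By max-flow min-cut theorem, max flow = min cut = 9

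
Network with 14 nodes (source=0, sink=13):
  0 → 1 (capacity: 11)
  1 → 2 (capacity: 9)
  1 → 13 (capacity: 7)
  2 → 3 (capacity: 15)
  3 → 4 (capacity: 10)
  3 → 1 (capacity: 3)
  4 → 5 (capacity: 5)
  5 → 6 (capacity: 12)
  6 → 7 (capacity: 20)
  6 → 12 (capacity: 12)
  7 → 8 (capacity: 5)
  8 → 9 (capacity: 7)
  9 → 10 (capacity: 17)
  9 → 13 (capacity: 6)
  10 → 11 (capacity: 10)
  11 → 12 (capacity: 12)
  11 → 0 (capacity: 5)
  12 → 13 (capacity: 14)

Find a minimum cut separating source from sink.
Min cut value = 11, edges: (0,1)

Min cut value: 11
Partition: S = [0], T = [1, 2, 3, 4, 5, 6, 7, 8, 9, 10, 11, 12, 13]
Cut edges: (0,1)

By max-flow min-cut theorem, max flow = min cut = 11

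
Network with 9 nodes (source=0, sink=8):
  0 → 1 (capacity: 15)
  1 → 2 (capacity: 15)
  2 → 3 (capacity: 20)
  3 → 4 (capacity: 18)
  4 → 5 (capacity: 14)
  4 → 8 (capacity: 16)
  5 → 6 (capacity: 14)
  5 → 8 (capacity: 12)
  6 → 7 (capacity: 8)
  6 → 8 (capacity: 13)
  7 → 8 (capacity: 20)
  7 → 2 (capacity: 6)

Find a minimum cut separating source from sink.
Min cut value = 15, edges: (1,2)

Min cut value: 15
Partition: S = [0, 1], T = [2, 3, 4, 5, 6, 7, 8]
Cut edges: (1,2)

By max-flow min-cut theorem, max flow = min cut = 15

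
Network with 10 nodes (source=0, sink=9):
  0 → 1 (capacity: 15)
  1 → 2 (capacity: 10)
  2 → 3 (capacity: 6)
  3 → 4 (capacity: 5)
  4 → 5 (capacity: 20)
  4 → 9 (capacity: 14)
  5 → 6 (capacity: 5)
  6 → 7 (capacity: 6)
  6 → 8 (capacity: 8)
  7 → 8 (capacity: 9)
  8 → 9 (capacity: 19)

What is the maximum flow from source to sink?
Maximum flow = 5

Max flow: 5

Flow assignment:
  0 → 1: 5/15
  1 → 2: 5/10
  2 → 3: 5/6
  3 → 4: 5/5
  4 → 9: 5/14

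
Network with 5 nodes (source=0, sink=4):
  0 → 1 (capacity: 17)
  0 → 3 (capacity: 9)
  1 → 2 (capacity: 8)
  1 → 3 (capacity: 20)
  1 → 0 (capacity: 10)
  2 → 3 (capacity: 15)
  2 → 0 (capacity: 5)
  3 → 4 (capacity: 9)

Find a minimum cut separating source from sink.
Min cut value = 9, edges: (3,4)

Min cut value: 9
Partition: S = [0, 1, 2, 3], T = [4]
Cut edges: (3,4)

By max-flow min-cut theorem, max flow = min cut = 9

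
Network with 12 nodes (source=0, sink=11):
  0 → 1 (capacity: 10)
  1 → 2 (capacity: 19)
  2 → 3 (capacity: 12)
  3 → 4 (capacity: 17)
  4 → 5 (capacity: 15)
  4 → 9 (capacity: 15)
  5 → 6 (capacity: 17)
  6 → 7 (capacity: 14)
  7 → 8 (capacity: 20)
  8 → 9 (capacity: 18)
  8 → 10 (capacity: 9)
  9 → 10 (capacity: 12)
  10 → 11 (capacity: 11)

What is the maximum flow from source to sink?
Maximum flow = 10

Max flow: 10

Flow assignment:
  0 → 1: 10/10
  1 → 2: 10/19
  2 → 3: 10/12
  3 → 4: 10/17
  4 → 9: 10/15
  9 → 10: 10/12
  10 → 11: 10/11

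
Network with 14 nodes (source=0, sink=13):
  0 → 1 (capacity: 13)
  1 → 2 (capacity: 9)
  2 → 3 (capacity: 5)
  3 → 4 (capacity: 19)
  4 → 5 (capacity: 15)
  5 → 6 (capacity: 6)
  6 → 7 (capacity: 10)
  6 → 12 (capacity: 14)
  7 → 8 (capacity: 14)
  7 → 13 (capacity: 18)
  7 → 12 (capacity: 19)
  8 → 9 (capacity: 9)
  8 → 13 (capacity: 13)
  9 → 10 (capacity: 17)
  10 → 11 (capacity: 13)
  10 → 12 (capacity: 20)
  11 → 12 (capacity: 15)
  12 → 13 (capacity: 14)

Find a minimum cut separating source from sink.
Min cut value = 5, edges: (2,3)

Min cut value: 5
Partition: S = [0, 1, 2], T = [3, 4, 5, 6, 7, 8, 9, 10, 11, 12, 13]
Cut edges: (2,3)

By max-flow min-cut theorem, max flow = min cut = 5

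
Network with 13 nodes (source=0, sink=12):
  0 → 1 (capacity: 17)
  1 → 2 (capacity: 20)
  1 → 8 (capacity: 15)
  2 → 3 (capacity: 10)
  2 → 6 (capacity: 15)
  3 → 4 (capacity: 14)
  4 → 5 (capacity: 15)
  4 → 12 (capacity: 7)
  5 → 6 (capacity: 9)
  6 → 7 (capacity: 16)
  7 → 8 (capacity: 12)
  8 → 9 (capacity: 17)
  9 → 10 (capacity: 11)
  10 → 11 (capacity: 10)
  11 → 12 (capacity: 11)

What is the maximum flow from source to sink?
Maximum flow = 17

Max flow: 17

Flow assignment:
  0 → 1: 17/17
  1 → 2: 7/20
  1 → 8: 10/15
  2 → 3: 7/10
  3 → 4: 7/14
  4 → 12: 7/7
  8 → 9: 10/17
  9 → 10: 10/11
  10 → 11: 10/10
  11 → 12: 10/11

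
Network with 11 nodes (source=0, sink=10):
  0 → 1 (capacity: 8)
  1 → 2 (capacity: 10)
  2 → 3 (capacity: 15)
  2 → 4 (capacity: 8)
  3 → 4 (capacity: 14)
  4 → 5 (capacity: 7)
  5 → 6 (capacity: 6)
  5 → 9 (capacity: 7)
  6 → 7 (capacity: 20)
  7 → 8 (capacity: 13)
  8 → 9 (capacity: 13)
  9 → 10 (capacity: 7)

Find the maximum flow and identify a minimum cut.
Max flow = 7, Min cut edges: (9,10)

Maximum flow: 7
Minimum cut: (9,10)
Partition: S = [0, 1, 2, 3, 4, 5, 6, 7, 8, 9], T = [10]

Max-flow min-cut theorem verified: both equal 7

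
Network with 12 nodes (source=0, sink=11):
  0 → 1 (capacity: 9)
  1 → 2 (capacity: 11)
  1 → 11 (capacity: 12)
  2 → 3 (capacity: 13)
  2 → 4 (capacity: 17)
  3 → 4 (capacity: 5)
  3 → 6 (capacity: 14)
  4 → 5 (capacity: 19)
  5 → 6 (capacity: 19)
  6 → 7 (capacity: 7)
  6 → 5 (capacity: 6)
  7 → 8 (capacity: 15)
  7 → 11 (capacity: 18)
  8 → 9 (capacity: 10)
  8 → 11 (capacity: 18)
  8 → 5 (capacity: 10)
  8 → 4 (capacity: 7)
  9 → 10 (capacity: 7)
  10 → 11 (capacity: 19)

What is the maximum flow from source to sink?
Maximum flow = 9

Max flow: 9

Flow assignment:
  0 → 1: 9/9
  1 → 11: 9/12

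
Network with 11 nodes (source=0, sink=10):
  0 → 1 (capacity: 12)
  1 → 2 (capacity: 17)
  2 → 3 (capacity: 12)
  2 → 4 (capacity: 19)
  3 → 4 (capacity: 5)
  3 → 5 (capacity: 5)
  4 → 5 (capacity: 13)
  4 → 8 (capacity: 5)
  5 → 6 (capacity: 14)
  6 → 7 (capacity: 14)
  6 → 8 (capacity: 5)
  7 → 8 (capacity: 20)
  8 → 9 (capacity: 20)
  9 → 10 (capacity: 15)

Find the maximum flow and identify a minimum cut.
Max flow = 12, Min cut edges: (0,1)

Maximum flow: 12
Minimum cut: (0,1)
Partition: S = [0], T = [1, 2, 3, 4, 5, 6, 7, 8, 9, 10]

Max-flow min-cut theorem verified: both equal 12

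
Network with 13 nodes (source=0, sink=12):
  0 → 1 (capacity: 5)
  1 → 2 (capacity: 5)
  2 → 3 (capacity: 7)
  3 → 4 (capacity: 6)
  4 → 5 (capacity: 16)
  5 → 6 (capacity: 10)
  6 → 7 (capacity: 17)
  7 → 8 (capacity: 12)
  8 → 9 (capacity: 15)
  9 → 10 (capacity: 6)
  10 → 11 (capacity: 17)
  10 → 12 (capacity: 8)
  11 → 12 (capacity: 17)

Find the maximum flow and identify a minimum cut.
Max flow = 5, Min cut edges: (1,2)

Maximum flow: 5
Minimum cut: (1,2)
Partition: S = [0, 1], T = [2, 3, 4, 5, 6, 7, 8, 9, 10, 11, 12]

Max-flow min-cut theorem verified: both equal 5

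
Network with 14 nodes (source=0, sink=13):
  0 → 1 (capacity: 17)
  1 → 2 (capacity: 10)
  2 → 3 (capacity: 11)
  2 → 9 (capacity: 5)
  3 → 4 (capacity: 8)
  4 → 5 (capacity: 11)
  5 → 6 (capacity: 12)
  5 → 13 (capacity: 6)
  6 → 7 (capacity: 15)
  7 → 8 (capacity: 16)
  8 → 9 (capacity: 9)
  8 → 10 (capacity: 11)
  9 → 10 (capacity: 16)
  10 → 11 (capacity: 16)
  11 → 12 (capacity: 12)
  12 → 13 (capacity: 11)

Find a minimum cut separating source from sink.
Min cut value = 10, edges: (1,2)

Min cut value: 10
Partition: S = [0, 1], T = [2, 3, 4, 5, 6, 7, 8, 9, 10, 11, 12, 13]
Cut edges: (1,2)

By max-flow min-cut theorem, max flow = min cut = 10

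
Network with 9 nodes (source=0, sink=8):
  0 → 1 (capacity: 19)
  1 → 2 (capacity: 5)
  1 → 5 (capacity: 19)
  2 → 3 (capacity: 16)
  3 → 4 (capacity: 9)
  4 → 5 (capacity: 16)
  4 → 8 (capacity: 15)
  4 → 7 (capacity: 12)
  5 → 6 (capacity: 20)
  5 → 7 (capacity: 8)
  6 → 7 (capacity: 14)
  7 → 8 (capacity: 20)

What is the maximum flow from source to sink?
Maximum flow = 19

Max flow: 19

Flow assignment:
  0 → 1: 19/19
  1 → 5: 19/19
  5 → 6: 11/20
  5 → 7: 8/8
  6 → 7: 11/14
  7 → 8: 19/20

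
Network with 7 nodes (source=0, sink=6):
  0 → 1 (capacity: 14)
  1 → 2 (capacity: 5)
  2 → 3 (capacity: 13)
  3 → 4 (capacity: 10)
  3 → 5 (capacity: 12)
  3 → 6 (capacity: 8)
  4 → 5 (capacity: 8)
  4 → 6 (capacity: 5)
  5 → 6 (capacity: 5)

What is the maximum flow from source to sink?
Maximum flow = 5

Max flow: 5

Flow assignment:
  0 → 1: 5/14
  1 → 2: 5/5
  2 → 3: 5/13
  3 → 6: 5/8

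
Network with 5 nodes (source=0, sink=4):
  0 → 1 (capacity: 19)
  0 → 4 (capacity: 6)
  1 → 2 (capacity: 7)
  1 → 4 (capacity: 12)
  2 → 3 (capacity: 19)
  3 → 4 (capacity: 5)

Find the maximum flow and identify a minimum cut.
Max flow = 23, Min cut edges: (0,4), (1,4), (3,4)

Maximum flow: 23
Minimum cut: (0,4), (1,4), (3,4)
Partition: S = [0, 1, 2, 3], T = [4]

Max-flow min-cut theorem verified: both equal 23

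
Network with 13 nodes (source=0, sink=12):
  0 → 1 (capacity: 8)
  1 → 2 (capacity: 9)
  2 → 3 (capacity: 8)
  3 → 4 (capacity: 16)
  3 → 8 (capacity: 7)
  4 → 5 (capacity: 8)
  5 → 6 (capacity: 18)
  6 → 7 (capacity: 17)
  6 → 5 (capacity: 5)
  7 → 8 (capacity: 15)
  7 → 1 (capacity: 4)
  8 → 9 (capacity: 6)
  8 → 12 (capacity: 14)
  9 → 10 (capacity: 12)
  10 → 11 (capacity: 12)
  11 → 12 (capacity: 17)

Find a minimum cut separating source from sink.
Min cut value = 8, edges: (2,3)

Min cut value: 8
Partition: S = [0, 1, 2], T = [3, 4, 5, 6, 7, 8, 9, 10, 11, 12]
Cut edges: (2,3)

By max-flow min-cut theorem, max flow = min cut = 8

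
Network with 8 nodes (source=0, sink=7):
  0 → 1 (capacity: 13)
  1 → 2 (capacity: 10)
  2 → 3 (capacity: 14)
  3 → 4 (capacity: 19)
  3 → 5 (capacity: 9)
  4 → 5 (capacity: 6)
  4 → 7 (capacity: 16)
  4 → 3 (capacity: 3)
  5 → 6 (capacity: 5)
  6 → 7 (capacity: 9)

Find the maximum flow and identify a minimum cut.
Max flow = 10, Min cut edges: (1,2)

Maximum flow: 10
Minimum cut: (1,2)
Partition: S = [0, 1], T = [2, 3, 4, 5, 6, 7]

Max-flow min-cut theorem verified: both equal 10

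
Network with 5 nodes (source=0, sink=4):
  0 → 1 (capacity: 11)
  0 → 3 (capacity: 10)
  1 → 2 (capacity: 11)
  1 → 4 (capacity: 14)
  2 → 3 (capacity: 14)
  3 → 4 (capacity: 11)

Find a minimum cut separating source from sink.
Min cut value = 21, edges: (0,1), (0,3)

Min cut value: 21
Partition: S = [0], T = [1, 2, 3, 4]
Cut edges: (0,1), (0,3)

By max-flow min-cut theorem, max flow = min cut = 21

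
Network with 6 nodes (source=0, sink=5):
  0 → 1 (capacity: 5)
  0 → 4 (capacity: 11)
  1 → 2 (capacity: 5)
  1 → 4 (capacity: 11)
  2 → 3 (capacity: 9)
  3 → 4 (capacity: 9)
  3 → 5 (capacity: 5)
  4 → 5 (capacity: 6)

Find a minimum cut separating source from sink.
Min cut value = 11, edges: (3,5), (4,5)

Min cut value: 11
Partition: S = [0, 1, 2, 3, 4], T = [5]
Cut edges: (3,5), (4,5)

By max-flow min-cut theorem, max flow = min cut = 11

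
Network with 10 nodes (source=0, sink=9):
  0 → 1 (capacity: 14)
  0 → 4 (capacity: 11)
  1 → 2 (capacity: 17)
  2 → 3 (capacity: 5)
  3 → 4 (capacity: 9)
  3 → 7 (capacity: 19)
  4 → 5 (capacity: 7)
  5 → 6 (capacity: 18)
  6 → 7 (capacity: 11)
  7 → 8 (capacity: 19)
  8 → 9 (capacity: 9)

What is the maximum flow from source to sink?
Maximum flow = 9

Max flow: 9

Flow assignment:
  0 → 1: 5/14
  0 → 4: 4/11
  1 → 2: 5/17
  2 → 3: 5/5
  3 → 4: 3/9
  3 → 7: 2/19
  4 → 5: 7/7
  5 → 6: 7/18
  6 → 7: 7/11
  7 → 8: 9/19
  8 → 9: 9/9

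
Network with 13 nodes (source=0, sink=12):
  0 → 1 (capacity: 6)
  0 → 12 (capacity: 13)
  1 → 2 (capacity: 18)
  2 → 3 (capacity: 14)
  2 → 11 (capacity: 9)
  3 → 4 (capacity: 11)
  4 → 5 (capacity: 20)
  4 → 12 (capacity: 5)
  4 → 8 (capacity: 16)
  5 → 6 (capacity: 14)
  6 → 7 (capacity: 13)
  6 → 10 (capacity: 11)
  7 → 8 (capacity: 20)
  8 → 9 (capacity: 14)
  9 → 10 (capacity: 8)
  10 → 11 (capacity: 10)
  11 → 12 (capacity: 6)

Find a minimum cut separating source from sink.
Min cut value = 19, edges: (0,1), (0,12)

Min cut value: 19
Partition: S = [0], T = [1, 2, 3, 4, 5, 6, 7, 8, 9, 10, 11, 12]
Cut edges: (0,1), (0,12)

By max-flow min-cut theorem, max flow = min cut = 19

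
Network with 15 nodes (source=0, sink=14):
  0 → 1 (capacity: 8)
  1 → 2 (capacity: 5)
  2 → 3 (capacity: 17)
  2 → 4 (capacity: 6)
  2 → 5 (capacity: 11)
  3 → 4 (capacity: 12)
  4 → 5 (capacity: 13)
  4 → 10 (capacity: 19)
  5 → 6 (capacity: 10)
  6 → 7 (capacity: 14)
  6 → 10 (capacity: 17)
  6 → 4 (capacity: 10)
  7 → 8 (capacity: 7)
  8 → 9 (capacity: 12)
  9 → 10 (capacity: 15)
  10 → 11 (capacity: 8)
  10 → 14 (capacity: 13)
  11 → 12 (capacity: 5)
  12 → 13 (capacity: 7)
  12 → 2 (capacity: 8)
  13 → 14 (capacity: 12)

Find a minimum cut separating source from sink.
Min cut value = 5, edges: (1,2)

Min cut value: 5
Partition: S = [0, 1], T = [2, 3, 4, 5, 6, 7, 8, 9, 10, 11, 12, 13, 14]
Cut edges: (1,2)

By max-flow min-cut theorem, max flow = min cut = 5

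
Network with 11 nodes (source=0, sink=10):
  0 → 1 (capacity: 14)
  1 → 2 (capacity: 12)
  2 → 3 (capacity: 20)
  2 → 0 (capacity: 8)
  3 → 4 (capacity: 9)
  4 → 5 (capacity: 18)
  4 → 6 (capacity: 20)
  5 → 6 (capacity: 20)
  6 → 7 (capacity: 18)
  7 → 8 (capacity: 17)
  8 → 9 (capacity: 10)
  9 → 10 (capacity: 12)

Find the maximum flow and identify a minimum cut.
Max flow = 9, Min cut edges: (3,4)

Maximum flow: 9
Minimum cut: (3,4)
Partition: S = [0, 1, 2, 3], T = [4, 5, 6, 7, 8, 9, 10]

Max-flow min-cut theorem verified: both equal 9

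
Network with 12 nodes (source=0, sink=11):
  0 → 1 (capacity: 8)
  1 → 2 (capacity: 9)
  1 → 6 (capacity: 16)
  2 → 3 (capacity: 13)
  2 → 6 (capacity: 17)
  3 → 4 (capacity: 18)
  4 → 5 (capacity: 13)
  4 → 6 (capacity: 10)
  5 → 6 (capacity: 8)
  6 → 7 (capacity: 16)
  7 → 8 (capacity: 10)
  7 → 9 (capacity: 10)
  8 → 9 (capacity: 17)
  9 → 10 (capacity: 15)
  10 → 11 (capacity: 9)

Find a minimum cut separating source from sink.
Min cut value = 8, edges: (0,1)

Min cut value: 8
Partition: S = [0], T = [1, 2, 3, 4, 5, 6, 7, 8, 9, 10, 11]
Cut edges: (0,1)

By max-flow min-cut theorem, max flow = min cut = 8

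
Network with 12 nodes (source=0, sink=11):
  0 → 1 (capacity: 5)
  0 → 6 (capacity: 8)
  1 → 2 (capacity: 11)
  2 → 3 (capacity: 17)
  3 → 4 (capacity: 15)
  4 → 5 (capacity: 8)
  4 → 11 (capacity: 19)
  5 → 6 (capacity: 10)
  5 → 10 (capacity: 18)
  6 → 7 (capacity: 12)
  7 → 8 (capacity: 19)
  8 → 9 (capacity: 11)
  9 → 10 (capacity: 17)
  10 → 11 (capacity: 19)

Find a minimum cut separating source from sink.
Min cut value = 13, edges: (0,1), (0,6)

Min cut value: 13
Partition: S = [0], T = [1, 2, 3, 4, 5, 6, 7, 8, 9, 10, 11]
Cut edges: (0,1), (0,6)

By max-flow min-cut theorem, max flow = min cut = 13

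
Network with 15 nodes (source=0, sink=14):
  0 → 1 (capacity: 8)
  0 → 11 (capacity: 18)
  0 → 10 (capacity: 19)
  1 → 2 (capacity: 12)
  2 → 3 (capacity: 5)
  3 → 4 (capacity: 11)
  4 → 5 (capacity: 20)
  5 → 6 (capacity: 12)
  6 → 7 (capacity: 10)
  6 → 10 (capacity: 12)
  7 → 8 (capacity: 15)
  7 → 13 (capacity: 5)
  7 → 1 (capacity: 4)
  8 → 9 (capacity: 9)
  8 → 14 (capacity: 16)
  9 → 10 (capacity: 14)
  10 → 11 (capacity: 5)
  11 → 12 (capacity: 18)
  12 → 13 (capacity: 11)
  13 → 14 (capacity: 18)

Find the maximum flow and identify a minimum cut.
Max flow = 16, Min cut edges: (2,3), (12,13)

Maximum flow: 16
Minimum cut: (2,3), (12,13)
Partition: S = [0, 1, 2, 9, 10, 11, 12], T = [3, 4, 5, 6, 7, 8, 13, 14]

Max-flow min-cut theorem verified: both equal 16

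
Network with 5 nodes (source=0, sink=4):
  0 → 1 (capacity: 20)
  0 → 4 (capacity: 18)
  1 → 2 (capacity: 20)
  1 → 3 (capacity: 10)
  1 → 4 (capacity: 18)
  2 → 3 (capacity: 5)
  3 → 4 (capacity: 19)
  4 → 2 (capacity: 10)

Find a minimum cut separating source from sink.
Min cut value = 38, edges: (0,1), (0,4)

Min cut value: 38
Partition: S = [0], T = [1, 2, 3, 4]
Cut edges: (0,1), (0,4)

By max-flow min-cut theorem, max flow = min cut = 38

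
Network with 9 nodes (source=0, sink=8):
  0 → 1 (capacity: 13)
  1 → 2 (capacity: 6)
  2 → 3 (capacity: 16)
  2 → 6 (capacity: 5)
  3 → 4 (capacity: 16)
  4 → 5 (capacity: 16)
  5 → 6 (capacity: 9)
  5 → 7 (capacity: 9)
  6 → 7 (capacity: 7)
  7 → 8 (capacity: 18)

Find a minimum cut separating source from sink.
Min cut value = 6, edges: (1,2)

Min cut value: 6
Partition: S = [0, 1], T = [2, 3, 4, 5, 6, 7, 8]
Cut edges: (1,2)

By max-flow min-cut theorem, max flow = min cut = 6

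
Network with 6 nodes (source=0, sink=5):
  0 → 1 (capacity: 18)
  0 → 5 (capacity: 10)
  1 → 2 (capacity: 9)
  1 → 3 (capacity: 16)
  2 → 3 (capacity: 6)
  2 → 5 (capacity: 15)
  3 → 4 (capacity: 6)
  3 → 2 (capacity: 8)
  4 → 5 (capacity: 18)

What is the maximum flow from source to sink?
Maximum flow = 28

Max flow: 28

Flow assignment:
  0 → 1: 18/18
  0 → 5: 10/10
  1 → 2: 9/9
  1 → 3: 9/16
  2 → 5: 15/15
  3 → 4: 3/6
  3 → 2: 6/8
  4 → 5: 3/18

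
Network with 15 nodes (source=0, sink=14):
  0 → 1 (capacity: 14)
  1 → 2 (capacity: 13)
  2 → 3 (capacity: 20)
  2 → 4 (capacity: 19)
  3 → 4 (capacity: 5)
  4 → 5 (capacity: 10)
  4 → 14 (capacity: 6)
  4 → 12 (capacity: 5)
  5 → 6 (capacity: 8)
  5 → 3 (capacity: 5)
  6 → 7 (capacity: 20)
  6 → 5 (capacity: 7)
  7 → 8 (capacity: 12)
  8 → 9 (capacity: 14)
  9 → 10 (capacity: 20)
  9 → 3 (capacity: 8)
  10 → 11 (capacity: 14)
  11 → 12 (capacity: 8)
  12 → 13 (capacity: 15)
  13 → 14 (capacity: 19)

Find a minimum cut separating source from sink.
Min cut value = 13, edges: (1,2)

Min cut value: 13
Partition: S = [0, 1], T = [2, 3, 4, 5, 6, 7, 8, 9, 10, 11, 12, 13, 14]
Cut edges: (1,2)

By max-flow min-cut theorem, max flow = min cut = 13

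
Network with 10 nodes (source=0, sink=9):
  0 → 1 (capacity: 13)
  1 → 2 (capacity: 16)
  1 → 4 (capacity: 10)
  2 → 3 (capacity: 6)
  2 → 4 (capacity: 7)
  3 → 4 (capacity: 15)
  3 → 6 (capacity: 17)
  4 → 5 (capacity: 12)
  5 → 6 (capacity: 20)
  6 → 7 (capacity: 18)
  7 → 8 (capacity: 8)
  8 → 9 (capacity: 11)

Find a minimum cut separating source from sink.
Min cut value = 8, edges: (7,8)

Min cut value: 8
Partition: S = [0, 1, 2, 3, 4, 5, 6, 7], T = [8, 9]
Cut edges: (7,8)

By max-flow min-cut theorem, max flow = min cut = 8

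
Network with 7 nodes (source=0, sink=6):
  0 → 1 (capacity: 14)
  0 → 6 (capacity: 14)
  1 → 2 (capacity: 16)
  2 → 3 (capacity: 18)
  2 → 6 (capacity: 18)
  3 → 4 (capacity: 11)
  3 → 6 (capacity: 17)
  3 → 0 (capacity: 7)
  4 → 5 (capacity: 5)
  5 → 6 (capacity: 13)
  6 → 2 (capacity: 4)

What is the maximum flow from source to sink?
Maximum flow = 28

Max flow: 28

Flow assignment:
  0 → 1: 14/14
  0 → 6: 14/14
  1 → 2: 14/16
  2 → 6: 14/18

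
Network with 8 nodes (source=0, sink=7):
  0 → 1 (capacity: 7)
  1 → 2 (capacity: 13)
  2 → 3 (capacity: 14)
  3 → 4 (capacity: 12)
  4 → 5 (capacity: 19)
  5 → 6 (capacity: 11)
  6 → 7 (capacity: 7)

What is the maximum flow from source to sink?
Maximum flow = 7

Max flow: 7

Flow assignment:
  0 → 1: 7/7
  1 → 2: 7/13
  2 → 3: 7/14
  3 → 4: 7/12
  4 → 5: 7/19
  5 → 6: 7/11
  6 → 7: 7/7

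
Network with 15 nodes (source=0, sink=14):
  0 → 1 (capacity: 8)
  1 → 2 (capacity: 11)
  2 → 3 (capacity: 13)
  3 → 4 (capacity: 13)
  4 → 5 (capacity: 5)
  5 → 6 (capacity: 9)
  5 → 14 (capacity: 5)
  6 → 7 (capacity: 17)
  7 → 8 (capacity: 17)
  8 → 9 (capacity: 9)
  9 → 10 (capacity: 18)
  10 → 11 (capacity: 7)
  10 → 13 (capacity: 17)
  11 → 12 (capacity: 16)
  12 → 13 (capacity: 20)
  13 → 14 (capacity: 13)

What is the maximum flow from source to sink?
Maximum flow = 5

Max flow: 5

Flow assignment:
  0 → 1: 5/8
  1 → 2: 5/11
  2 → 3: 5/13
  3 → 4: 5/13
  4 → 5: 5/5
  5 → 14: 5/5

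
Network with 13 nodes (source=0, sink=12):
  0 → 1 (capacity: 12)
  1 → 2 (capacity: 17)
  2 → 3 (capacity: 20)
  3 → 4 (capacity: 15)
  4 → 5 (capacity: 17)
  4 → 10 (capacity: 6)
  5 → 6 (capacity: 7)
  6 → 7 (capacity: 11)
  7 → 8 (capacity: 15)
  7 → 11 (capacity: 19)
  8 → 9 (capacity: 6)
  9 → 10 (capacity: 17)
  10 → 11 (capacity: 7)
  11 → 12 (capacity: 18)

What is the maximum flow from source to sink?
Maximum flow = 12

Max flow: 12

Flow assignment:
  0 → 1: 12/12
  1 → 2: 12/17
  2 → 3: 12/20
  3 → 4: 12/15
  4 → 5: 6/17
  4 → 10: 6/6
  5 → 6: 6/7
  6 → 7: 6/11
  7 → 11: 6/19
  10 → 11: 6/7
  11 → 12: 12/18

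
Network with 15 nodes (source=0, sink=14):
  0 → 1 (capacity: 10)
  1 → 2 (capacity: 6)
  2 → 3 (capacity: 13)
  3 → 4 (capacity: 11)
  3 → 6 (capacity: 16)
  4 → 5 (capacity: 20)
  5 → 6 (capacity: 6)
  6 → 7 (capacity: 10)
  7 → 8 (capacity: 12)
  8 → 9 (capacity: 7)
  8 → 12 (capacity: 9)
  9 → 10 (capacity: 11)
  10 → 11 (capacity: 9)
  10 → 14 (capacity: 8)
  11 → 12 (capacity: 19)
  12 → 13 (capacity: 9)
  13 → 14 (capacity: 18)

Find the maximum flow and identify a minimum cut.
Max flow = 6, Min cut edges: (1,2)

Maximum flow: 6
Minimum cut: (1,2)
Partition: S = [0, 1], T = [2, 3, 4, 5, 6, 7, 8, 9, 10, 11, 12, 13, 14]

Max-flow min-cut theorem verified: both equal 6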